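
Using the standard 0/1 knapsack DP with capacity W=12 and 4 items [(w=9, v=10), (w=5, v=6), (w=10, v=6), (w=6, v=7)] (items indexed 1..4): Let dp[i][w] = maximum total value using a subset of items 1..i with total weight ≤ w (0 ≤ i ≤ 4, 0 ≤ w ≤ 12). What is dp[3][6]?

6

i\w   0   1   2   3   4   5   6   7   8   9  10  11  12
  0   0   0   0   0   0   0   0   0   0   0   0   0   0
  1   0   0   0   0   0   0   0   0   0  10  10  10  10
  2   0   0   0   0   0   6   6   6   6  10  10  10  10
  3   0   0   0   0   0   6   6   6   6  10  10  10  10
  4   0   0   0   0   0   6   7   7   7  10  10  13  13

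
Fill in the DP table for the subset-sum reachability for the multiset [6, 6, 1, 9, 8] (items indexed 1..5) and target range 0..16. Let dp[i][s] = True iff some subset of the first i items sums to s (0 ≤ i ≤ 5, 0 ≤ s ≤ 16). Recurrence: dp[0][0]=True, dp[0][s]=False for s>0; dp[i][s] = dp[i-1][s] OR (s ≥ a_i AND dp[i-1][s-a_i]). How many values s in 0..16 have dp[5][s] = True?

i\s   0   1   2   3   4   5   6   7   8   9  10  11  12  13  14  15  16
  0   T   F   F   F   F   F   F   F   F   F   F   F   F   F   F   F   F
  1   T   F   F   F   F   F   T   F   F   F   F   F   F   F   F   F   F
  2   T   F   F   F   F   F   T   F   F   F   F   F   T   F   F   F   F
  3   T   T   F   F   F   F   T   T   F   F   F   F   T   T   F   F   F
  4   T   T   F   F   F   F   T   T   F   T   T   F   T   T   F   T   T
  5   T   T   F   F   F   F   T   T   T   T   T   F   T   T   T   T   T

12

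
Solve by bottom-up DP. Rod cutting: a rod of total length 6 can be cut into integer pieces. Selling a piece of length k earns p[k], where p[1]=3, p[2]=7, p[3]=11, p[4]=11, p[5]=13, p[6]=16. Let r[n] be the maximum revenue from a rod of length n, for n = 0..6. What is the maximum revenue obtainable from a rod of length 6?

   n    0    1    2    3    4    5    6
r[n]    0    3    7   11   14   18   22

22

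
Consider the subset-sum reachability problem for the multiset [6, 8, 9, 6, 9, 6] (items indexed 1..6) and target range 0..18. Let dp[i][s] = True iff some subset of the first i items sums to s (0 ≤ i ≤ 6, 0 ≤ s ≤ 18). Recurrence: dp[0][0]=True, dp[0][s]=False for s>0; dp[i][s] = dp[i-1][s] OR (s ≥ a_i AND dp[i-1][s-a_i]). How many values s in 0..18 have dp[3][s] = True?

7

i\s   0   1   2   3   4   5   6   7   8   9  10  11  12  13  14  15  16  17  18
  0   T   F   F   F   F   F   F   F   F   F   F   F   F   F   F   F   F   F   F
  1   T   F   F   F   F   F   T   F   F   F   F   F   F   F   F   F   F   F   F
  2   T   F   F   F   F   F   T   F   T   F   F   F   F   F   T   F   F   F   F
  3   T   F   F   F   F   F   T   F   T   T   F   F   F   F   T   T   F   T   F
  4   T   F   F   F   F   F   T   F   T   T   F   F   T   F   T   T   F   T   F
  5   T   F   F   F   F   F   T   F   T   T   F   F   T   F   T   T   F   T   T
  6   T   F   F   F   F   F   T   F   T   T   F   F   T   F   T   T   F   T   T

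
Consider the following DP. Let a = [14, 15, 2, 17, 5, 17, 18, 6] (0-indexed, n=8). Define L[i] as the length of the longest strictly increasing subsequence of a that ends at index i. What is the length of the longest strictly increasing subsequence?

   i    0    1    2    3    4    5    6    7
a[i]   14   15    2   17    5   17   18    6
L[i]    1    2    1    3    2    3    4    3

4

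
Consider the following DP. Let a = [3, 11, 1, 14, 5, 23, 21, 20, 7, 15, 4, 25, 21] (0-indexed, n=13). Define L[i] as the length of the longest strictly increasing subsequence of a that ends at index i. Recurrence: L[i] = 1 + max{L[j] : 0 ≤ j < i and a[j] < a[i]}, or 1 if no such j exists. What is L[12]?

   i    0    1    2    3    4    5    6    7    8    9   10   11   12
a[i]    3   11    1   14    5   23   21   20    7   15    4   25   21
L[i]    1    2    1    3    2    4    4    4    3    4    2    5    5

5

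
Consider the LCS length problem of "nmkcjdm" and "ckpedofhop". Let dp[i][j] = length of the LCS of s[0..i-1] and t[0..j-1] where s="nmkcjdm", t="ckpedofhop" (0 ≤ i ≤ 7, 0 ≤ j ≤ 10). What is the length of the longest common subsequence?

   ''  c  k  p  e  d  o  f  h  o  p
''  0  0  0  0  0  0  0  0  0  0  0
 n  0  0  0  0  0  0  0  0  0  0  0
 m  0  0  0  0  0  0  0  0  0  0  0
 k  0  0  1  1  1  1  1  1  1  1  1
 c  0  1  1  1  1  1  1  1  1  1  1
 j  0  1  1  1  1  1  1  1  1  1  1
 d  0  1  1  1  1  2  2  2  2  2  2
 m  0  1  1  1  1  2  2  2  2  2  2

2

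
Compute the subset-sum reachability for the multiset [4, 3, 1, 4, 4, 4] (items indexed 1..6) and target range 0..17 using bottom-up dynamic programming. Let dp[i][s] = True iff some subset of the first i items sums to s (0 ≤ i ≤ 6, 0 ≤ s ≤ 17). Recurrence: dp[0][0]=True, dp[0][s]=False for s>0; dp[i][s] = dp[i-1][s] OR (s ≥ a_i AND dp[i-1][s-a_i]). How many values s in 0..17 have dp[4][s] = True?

i\s   0   1   2   3   4   5   6   7   8   9  10  11  12  13  14  15  16  17
  0   T   F   F   F   F   F   F   F   F   F   F   F   F   F   F   F   F   F
  1   T   F   F   F   T   F   F   F   F   F   F   F   F   F   F   F   F   F
  2   T   F   F   T   T   F   F   T   F   F   F   F   F   F   F   F   F   F
  3   T   T   F   T   T   T   F   T   T   F   F   F   F   F   F   F   F   F
  4   T   T   F   T   T   T   F   T   T   T   F   T   T   F   F   F   F   F
  5   T   T   F   T   T   T   F   T   T   T   F   T   T   T   F   T   T   F
  6   T   T   F   T   T   T   F   T   T   T   F   T   T   T   F   T   T   T

10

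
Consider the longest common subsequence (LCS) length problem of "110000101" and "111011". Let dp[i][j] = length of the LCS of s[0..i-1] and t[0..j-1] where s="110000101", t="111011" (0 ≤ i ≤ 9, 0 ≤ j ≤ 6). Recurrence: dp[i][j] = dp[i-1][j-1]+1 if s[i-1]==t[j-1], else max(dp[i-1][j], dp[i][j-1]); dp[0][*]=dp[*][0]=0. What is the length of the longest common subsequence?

5

   ''  1  1  1  0  1  1
''  0  0  0  0  0  0  0
 1  0  1  1  1  1  1  1
 1  0  1  2  2  2  2  2
 0  0  1  2  2  3  3  3
 0  0  1  2  2  3  3  3
 0  0  1  2  2  3  3  3
 0  0  1  2  2  3  3  3
 1  0  1  2  3  3  4  4
 0  0  1  2  3  4  4  4
 1  0  1  2  3  4  5  5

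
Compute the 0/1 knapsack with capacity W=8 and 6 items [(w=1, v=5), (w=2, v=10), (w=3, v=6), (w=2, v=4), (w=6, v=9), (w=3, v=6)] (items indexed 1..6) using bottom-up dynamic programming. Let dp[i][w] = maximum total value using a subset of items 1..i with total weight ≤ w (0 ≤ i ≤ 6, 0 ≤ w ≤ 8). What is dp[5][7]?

i\w   0   1   2   3   4   5   6   7   8
  0   0   0   0   0   0   0   0   0   0
  1   0   5   5   5   5   5   5   5   5
  2   0   5  10  15  15  15  15  15  15
  3   0   5  10  15  15  16  21  21  21
  4   0   5  10  15  15  19  21  21  25
  5   0   5  10  15  15  19  21  21  25
  6   0   5  10  15  15  19  21  21  25

21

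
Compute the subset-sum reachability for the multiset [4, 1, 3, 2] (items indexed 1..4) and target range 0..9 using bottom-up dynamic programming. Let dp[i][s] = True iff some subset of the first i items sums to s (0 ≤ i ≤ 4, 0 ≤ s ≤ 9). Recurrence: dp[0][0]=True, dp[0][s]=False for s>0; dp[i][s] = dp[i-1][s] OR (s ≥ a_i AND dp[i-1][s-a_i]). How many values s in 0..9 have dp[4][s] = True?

i\s   0   1   2   3   4   5   6   7   8   9
  0   T   F   F   F   F   F   F   F   F   F
  1   T   F   F   F   T   F   F   F   F   F
  2   T   T   F   F   T   T   F   F   F   F
  3   T   T   F   T   T   T   F   T   T   F
  4   T   T   T   T   T   T   T   T   T   T

10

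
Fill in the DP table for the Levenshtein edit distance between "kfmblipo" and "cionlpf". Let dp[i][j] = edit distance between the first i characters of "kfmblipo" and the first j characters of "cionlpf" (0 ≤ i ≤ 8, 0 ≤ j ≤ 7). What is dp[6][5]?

5

   ''  c  i  o  n  l  p  f
''  0  1  2  3  4  5  6  7
 k  1  1  2  3  4  5  6  7
 f  2  2  2  3  4  5  6  6
 m  3  3  3  3  4  5  6  7
 b  4  4  4  4  4  5  6  7
 l  5  5  5  5  5  4  5  6
 i  6  6  5  6  6  5  5  6
 p  7  7  6  6  7  6  5  6
 o  8  8  7  6  7  7  6  6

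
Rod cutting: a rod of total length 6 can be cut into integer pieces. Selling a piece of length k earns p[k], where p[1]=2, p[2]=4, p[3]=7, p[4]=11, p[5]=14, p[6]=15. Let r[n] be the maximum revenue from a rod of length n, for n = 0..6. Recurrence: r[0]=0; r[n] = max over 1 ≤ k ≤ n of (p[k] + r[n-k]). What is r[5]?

14

   n    0    1    2    3    4    5    6
r[n]    0    2    4    7   11   14   16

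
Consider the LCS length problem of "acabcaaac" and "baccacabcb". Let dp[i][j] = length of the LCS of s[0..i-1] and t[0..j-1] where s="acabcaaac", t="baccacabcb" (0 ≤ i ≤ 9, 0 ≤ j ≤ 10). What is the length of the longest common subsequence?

   ''  b  a  c  c  a  c  a  b  c  b
''  0  0  0  0  0  0  0  0  0  0  0
 a  0  0  1  1  1  1  1  1  1  1  1
 c  0  0  1  2  2  2  2  2  2  2  2
 a  0  0  1  2  2  3  3  3  3  3  3
 b  0  1  1  2  2  3  3  3  4  4  4
 c  0  1  1  2  3  3  4  4  4  5  5
 a  0  1  2  2  3  4  4  5  5  5  5
 a  0  1  2  2  3  4  4  5  5  5  5
 a  0  1  2  2  3  4  4  5  5  5  5
 c  0  1  2  3  3  4  5  5  5  6  6

6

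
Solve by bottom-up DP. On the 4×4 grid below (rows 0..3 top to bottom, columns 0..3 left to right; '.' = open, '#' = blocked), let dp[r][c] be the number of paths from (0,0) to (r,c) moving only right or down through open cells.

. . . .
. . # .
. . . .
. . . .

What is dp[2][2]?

3

r\c   0   1   2   3
  0   1   1   1   1
  1   1   2   0   1
  2   1   3   3   4
  3   1   4   7  11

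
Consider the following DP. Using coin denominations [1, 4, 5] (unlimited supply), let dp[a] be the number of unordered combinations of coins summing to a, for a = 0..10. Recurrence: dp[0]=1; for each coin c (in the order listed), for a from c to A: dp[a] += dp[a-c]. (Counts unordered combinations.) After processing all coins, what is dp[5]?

after  coin     0     1     2     3     4     5     6     7     8     9    10
          1     1     1     1     1     1     1     1     1     1     1     1
          4     1     1     1     1     2     2     2     2     3     3     3
          5     1     1     1     1     2     3     3     3     4     5     6

3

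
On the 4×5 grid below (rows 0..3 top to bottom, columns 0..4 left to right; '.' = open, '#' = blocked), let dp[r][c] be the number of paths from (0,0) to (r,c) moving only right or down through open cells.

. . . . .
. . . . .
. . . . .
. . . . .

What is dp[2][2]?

6

r\c   0   1   2   3   4
  0   1   1   1   1   1
  1   1   2   3   4   5
  2   1   3   6  10  15
  3   1   4  10  20  35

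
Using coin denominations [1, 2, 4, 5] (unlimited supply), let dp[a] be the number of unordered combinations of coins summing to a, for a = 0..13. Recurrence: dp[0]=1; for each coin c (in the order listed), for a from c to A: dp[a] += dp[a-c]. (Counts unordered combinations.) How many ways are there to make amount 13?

after  coin     0     1     2     3     4     5     6     7     8     9    10    11    12    13
          1     1     1     1     1     1     1     1     1     1     1     1     1     1     1
          2     1     1     2     2     3     3     4     4     5     5     6     6     7     7
          4     1     1     2     2     4     4     6     6     9     9    12    12    16    16
          5     1     1     2     2     4     5     7     8    11    13    17    19    24    27

27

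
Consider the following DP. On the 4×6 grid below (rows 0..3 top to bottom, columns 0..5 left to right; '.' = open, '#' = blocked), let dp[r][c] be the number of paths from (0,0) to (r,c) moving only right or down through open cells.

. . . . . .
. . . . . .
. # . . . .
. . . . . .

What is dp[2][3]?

7

r\c   0   1   2   3   4   5
  0   1   1   1   1   1   1
  1   1   2   3   4   5   6
  2   1   0   3   7  12  18
  3   1   1   4  11  23  41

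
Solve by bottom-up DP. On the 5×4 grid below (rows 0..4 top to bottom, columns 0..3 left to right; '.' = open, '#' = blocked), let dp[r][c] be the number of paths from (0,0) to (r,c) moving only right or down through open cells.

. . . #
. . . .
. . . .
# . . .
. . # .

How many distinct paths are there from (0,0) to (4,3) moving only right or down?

r\c   0   1   2   3
  0   1   1   1   0
  1   1   2   3   3
  2   1   3   6   9
  3   0   3   9  18
  4   0   3   0  18

18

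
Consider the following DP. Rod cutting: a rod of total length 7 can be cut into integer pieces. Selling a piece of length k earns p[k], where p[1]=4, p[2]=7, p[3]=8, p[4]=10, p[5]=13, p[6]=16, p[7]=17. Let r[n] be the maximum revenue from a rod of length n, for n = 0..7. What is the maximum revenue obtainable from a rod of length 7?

   n    0    1    2    3    4    5    6    7
r[n]    0    4    8   12   16   20   24   28

28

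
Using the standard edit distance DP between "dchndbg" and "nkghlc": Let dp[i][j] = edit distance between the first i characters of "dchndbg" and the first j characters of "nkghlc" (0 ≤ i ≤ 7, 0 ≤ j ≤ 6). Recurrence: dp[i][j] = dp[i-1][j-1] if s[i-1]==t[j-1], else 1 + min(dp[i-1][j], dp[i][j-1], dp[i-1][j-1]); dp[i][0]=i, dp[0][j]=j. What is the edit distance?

   ''  n  k  g  h  l  c
''  0  1  2  3  4  5  6
 d  1  1  2  3  4  5  6
 c  2  2  2  3  4  5  5
 h  3  3  3  3  3  4  5
 n  4  3  4  4  4  4  5
 d  5  4  4  5  5  5  5
 b  6  5  5  5  6  6  6
 g  7  6  6  5  6  7  7

7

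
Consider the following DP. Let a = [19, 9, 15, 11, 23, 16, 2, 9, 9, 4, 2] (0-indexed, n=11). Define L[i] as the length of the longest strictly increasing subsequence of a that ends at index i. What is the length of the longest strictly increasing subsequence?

   i    0    1    2    3    4    5    6    7    8    9   10
a[i]   19    9   15   11   23   16    2    9    9    4    2
L[i]    1    1    2    2    3    3    1    2    2    2    1

3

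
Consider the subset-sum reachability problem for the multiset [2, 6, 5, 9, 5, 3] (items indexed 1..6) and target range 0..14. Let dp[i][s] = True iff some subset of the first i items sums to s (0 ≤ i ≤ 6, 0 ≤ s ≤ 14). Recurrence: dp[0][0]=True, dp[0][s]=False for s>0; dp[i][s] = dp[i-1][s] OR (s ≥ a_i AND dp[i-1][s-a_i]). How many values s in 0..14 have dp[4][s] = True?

i\s   0   1   2   3   4   5   6   7   8   9  10  11  12  13  14
  0   T   F   F   F   F   F   F   F   F   F   F   F   F   F   F
  1   T   F   T   F   F   F   F   F   F   F   F   F   F   F   F
  2   T   F   T   F   F   F   T   F   T   F   F   F   F   F   F
  3   T   F   T   F   F   T   T   T   T   F   F   T   F   T   F
  4   T   F   T   F   F   T   T   T   T   T   F   T   F   T   T
  5   T   F   T   F   F   T   T   T   T   T   T   T   T   T   T
  6   T   F   T   T   F   T   T   T   T   T   T   T   T   T   T

10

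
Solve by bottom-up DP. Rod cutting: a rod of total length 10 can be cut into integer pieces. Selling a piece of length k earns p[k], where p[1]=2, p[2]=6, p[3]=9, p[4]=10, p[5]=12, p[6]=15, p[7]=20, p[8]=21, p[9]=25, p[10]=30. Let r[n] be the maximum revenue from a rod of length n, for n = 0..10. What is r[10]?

30

   n    0    1    2    3    4    5    6    7    8    9   10
r[n]    0    2    6    9   12   15   18   21   24   27   30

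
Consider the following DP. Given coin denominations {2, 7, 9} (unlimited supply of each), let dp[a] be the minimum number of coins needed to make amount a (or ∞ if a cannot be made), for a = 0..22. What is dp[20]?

3

 a  0  1  2  3  4  5  6  7  8  9 10 11 12 13 14 15 16 17 18 19 20 21 22
dp  0  -  1  -  2  -  3  1  4  1  5  2  6  3  2  4  2  5  2  6  3  3  4
(- denotes ∞ / unreachable)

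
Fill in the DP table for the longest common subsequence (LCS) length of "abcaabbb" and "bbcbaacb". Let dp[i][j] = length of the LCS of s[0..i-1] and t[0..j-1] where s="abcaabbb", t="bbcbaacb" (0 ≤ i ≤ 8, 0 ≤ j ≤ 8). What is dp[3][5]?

2

   ''  b  b  c  b  a  a  c  b
''  0  0  0  0  0  0  0  0  0
 a  0  0  0  0  0  1  1  1  1
 b  0  1  1  1  1  1  1  1  2
 c  0  1  1  2  2  2  2  2  2
 a  0  1  1  2  2  3  3  3  3
 a  0  1  1  2  2  3  4  4  4
 b  0  1  2  2  3  3  4  4  5
 b  0  1  2  2  3  3  4  4  5
 b  0  1  2  2  3  3  4  4  5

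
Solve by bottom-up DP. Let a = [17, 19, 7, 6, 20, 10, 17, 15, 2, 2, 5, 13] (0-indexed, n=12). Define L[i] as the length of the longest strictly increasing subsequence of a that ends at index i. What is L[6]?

3

   i    0    1    2    3    4    5    6    7    8    9   10   11
a[i]   17   19    7    6   20   10   17   15    2    2    5   13
L[i]    1    2    1    1    3    2    3    3    1    1    2    3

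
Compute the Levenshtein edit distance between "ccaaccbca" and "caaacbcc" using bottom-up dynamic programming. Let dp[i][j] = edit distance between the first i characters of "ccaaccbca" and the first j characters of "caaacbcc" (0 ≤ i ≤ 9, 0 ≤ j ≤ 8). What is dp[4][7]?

4

   ''  c  a  a  a  c  b  c  c
''  0  1  2  3  4  5  6  7  8
 c  1  0  1  2  3  4  5  6  7
 c  2  1  1  2  3  3  4  5  6
 a  3  2  1  1  2  3  4  5  6
 a  4  3  2  1  1  2  3  4  5
 c  5  4  3  2  2  1  2  3  4
 c  6  5  4  3  3  2  2  2  3
 b  7  6  5  4  4  3  2  3  3
 c  8  7  6  5  5  4  3  2  3
 a  9  8  7  6  5  5  4  3  3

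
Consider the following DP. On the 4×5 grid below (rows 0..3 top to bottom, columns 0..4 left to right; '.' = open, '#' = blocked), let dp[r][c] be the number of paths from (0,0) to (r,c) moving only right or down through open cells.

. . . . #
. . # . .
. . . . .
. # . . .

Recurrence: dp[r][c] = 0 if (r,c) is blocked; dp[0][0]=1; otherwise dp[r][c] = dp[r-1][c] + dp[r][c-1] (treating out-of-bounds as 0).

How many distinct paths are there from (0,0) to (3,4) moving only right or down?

r\c   0   1   2   3   4
  0   1   1   1   1   0
  1   1   2   0   1   1
  2   1   3   3   4   5
  3   1   0   3   7  12

12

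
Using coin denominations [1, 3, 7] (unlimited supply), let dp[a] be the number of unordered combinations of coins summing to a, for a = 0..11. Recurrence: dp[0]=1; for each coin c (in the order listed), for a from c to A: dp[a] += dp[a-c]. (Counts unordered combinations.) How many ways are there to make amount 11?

after  coin     0     1     2     3     4     5     6     7     8     9    10    11
          1     1     1     1     1     1     1     1     1     1     1     1     1
          3     1     1     1     2     2     2     3     3     3     4     4     4
          7     1     1     1     2     2     2     3     4     4     5     6     6

6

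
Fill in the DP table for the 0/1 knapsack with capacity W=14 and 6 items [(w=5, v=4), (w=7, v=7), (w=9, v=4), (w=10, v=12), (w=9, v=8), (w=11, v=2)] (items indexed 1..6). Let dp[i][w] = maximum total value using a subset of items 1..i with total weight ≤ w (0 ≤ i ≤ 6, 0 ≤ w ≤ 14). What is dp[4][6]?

i\w   0   1   2   3   4   5   6   7   8   9  10  11  12  13  14
  0   0   0   0   0   0   0   0   0   0   0   0   0   0   0   0
  1   0   0   0   0   0   4   4   4   4   4   4   4   4   4   4
  2   0   0   0   0   0   4   4   7   7   7   7   7  11  11  11
  3   0   0   0   0   0   4   4   7   7   7   7   7  11  11  11
  4   0   0   0   0   0   4   4   7   7   7  12  12  12  12  12
  5   0   0   0   0   0   4   4   7   7   8  12  12  12  12  12
  6   0   0   0   0   0   4   4   7   7   8  12  12  12  12  12

4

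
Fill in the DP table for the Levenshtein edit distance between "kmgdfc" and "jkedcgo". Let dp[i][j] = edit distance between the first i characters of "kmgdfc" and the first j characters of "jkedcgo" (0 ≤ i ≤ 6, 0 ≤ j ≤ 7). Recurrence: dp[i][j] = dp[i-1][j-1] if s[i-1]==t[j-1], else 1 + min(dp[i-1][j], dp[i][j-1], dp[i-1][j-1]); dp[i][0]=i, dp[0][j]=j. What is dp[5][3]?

   ''  j  k  e  d  c  g  o
''  0  1  2  3  4  5  6  7
 k  1  1  1  2  3  4  5  6
 m  2  2  2  2  3  4  5  6
 g  3  3  3  3  3  4  4  5
 d  4  4  4  4  3  4  5  5
 f  5  5  5  5  4  4  5  6
 c  6  6  6  6  5  4  5  6

5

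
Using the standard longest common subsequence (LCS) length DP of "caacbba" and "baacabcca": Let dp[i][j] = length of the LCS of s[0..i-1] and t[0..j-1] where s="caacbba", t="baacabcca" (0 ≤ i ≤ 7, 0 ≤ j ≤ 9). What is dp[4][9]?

   ''  b  a  a  c  a  b  c  c  a
''  0  0  0  0  0  0  0  0  0  0
 c  0  0  0  0  1  1  1  1  1  1
 a  0  0  1  1  1  2  2  2  2  2
 a  0  0  1  2  2  2  2  2  2  3
 c  0  0  1  2  3  3  3  3  3  3
 b  0  1  1  2  3  3  4  4  4  4
 b  0  1  1  2  3  3  4  4  4  4
 a  0  1  2  2  3  4  4  4  4  5

3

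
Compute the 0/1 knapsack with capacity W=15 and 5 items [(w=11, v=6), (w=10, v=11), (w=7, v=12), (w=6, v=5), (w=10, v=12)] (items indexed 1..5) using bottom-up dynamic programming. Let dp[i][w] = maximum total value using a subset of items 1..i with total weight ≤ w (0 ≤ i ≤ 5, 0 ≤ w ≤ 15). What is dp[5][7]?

12

i\w   0   1   2   3   4   5   6   7   8   9  10  11  12  13  14  15
  0   0   0   0   0   0   0   0   0   0   0   0   0   0   0   0   0
  1   0   0   0   0   0   0   0   0   0   0   0   6   6   6   6   6
  2   0   0   0   0   0   0   0   0   0   0  11  11  11  11  11  11
  3   0   0   0   0   0   0   0  12  12  12  12  12  12  12  12  12
  4   0   0   0   0   0   0   5  12  12  12  12  12  12  17  17  17
  5   0   0   0   0   0   0   5  12  12  12  12  12  12  17  17  17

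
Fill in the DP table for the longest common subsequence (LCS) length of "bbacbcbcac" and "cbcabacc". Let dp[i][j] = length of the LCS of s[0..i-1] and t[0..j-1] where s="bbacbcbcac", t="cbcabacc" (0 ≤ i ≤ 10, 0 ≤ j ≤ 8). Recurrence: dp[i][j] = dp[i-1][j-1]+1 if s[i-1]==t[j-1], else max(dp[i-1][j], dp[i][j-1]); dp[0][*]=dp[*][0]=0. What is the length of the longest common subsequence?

6

   ''  c  b  c  a  b  a  c  c
''  0  0  0  0  0  0  0  0  0
 b  0  0  1  1  1  1  1  1  1
 b  0  0  1  1  1  2  2  2  2
 a  0  0  1  1  2  2  3  3  3
 c  0  1  1  2  2  2  3  4  4
 b  0  1  2  2  2  3  3  4  4
 c  0  1  2  3  3  3  3  4  5
 b  0  1  2  3  3  4  4  4  5
 c  0  1  2  3  3  4  4  5  5
 a  0  1  2  3  4  4  5  5  5
 c  0  1  2  3  4  4  5  6  6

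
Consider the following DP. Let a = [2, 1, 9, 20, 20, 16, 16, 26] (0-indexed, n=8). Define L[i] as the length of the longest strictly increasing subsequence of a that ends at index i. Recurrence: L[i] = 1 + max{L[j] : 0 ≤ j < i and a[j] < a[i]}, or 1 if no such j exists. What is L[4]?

3

   i    0    1    2    3    4    5    6    7
a[i]    2    1    9   20   20   16   16   26
L[i]    1    1    2    3    3    3    3    4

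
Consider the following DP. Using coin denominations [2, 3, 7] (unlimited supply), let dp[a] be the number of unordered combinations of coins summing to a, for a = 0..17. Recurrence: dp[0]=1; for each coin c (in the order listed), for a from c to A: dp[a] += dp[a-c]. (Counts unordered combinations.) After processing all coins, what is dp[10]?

3

after  coin     0     1     2     3     4     5     6     7     8     9    10    11    12    13    14    15    16    17
          2     1     0     1     0     1     0     1     0     1     0     1     0     1     0     1     0     1     0
          3     1     0     1     1     1     1     2     1     2     2     2     2     3     2     3     3     3     3
          7     1     0     1     1     1     1     2     2     2     3     3     3     4     4     5     5     6     6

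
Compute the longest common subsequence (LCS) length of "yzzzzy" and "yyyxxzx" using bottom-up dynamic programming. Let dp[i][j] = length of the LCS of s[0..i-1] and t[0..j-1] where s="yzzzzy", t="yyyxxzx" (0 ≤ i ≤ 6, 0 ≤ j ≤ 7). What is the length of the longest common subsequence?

   ''  y  y  y  x  x  z  x
''  0  0  0  0  0  0  0  0
 y  0  1  1  1  1  1  1  1
 z  0  1  1  1  1  1  2  2
 z  0  1  1  1  1  1  2  2
 z  0  1  1  1  1  1  2  2
 z  0  1  1  1  1  1  2  2
 y  0  1  2  2  2  2  2  2

2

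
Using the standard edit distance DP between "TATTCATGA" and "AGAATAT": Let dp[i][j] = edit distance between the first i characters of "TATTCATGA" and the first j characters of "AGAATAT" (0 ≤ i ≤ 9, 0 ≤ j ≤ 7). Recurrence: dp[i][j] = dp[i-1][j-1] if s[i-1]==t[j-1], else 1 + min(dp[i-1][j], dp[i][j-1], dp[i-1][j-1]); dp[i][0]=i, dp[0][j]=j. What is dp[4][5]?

3

   ''  A  G  A  A  T  A  T
''  0  1  2  3  4  5  6  7
 T  1  1  2  3  4  4  5  6
 A  2  1  2  2  3  4  4  5
 T  3  2  2  3  3  3  4  4
 T  4  3  3  3  4  3  4  4
 C  5  4  4  4  4  4  4  5
 A  6  5  5  4  4  5  4  5
 T  7  6  6  5  5  4  5  4
 G  8  7  6  6  6  5  5  5
 A  9  8  7  6  6  6  5  6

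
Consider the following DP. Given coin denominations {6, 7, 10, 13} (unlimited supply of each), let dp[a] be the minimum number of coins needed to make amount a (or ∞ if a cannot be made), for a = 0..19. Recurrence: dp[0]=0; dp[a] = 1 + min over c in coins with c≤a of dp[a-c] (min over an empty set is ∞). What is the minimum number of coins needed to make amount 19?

2

 a  0  1  2  3  4  5  6  7  8  9 10 11 12 13 14 15 16 17 18 19
dp  0  -  -  -  -  -  1  1  -  -  1  -  2  1  2  -  2  2  3  2
(- denotes ∞ / unreachable)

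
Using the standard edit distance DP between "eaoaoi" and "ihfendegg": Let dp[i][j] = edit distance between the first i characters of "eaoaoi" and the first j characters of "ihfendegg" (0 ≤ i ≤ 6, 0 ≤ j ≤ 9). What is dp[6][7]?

   ''  i  h  f  e  n  d  e  g  g
''  0  1  2  3  4  5  6  7  8  9
 e  1  1  2  3  3  4  5  6  7  8
 a  2  2  2  3  4  4  5  6  7  8
 o  3  3  3  3  4  5  5  6  7  8
 a  4  4  4  4  4  5  6  6  7  8
 o  5  5  5  5  5  5  6  7  7  8
 i  6  5  6  6  6  6  6  7  8  8

7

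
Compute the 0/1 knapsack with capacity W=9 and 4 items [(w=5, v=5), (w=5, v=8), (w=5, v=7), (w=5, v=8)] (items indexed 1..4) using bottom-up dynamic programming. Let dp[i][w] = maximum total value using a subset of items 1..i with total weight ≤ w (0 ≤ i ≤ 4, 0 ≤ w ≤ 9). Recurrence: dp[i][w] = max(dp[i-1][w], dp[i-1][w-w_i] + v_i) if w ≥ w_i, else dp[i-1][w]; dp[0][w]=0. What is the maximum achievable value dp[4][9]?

8

i\w   0   1   2   3   4   5   6   7   8   9
  0   0   0   0   0   0   0   0   0   0   0
  1   0   0   0   0   0   5   5   5   5   5
  2   0   0   0   0   0   8   8   8   8   8
  3   0   0   0   0   0   8   8   8   8   8
  4   0   0   0   0   0   8   8   8   8   8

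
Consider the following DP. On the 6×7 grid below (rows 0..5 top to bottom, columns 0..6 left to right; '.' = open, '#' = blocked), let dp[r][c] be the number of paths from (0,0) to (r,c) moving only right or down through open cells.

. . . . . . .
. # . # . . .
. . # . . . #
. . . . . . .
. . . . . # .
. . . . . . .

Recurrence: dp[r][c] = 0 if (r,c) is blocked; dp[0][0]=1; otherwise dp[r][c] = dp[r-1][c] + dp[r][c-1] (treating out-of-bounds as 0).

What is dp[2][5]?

3

r\c   0   1   2   3   4   5   6
  0   1   1   1   1   1   1   1
  1   1   0   1   0   1   2   3
  2   1   1   0   0   1   3   0
  3   1   2   2   2   3   6   6
  4   1   3   5   7  10   0   6
  5   1   4   9  16  26  26  32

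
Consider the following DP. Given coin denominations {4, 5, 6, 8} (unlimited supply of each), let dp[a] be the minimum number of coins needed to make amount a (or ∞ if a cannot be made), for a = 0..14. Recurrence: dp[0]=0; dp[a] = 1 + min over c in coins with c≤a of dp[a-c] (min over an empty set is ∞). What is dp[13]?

2

 a  0  1  2  3  4  5  6  7  8  9 10 11 12 13 14
dp  0  -  -  -  1  1  1  -  1  2  2  2  2  2  2
(- denotes ∞ / unreachable)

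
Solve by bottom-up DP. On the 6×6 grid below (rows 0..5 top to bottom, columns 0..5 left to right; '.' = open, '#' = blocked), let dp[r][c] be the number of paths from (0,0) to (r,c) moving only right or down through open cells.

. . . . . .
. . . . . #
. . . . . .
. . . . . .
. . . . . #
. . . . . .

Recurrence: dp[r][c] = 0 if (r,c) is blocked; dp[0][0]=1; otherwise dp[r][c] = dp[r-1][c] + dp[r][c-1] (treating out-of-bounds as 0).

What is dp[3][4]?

r\c   0   1   2   3   4   5
  0   1   1   1   1   1   1
  1   1   2   3   4   5   0
  2   1   3   6  10  15  15
  3   1   4  10  20  35  50
  4   1   5  15  35  70   0
  5   1   6  21  56 126 126

35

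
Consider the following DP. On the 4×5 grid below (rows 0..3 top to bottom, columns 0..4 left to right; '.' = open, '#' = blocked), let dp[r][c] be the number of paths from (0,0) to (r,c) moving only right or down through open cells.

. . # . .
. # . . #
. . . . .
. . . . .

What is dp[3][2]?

r\c   0   1   2   3   4
  0   1   1   0   0   0
  1   1   0   0   0   0
  2   1   1   1   1   1
  3   1   2   3   4   5

3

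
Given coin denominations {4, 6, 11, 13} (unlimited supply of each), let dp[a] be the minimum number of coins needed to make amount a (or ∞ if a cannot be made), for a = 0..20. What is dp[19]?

2

 a  0  1  2  3  4  5  6  7  8  9 10 11 12 13 14 15 16 17 18 19 20
dp  0  -  -  -  1  -  1  -  2  -  2  1  2  1  3  2  3  2  3  2  4
(- denotes ∞ / unreachable)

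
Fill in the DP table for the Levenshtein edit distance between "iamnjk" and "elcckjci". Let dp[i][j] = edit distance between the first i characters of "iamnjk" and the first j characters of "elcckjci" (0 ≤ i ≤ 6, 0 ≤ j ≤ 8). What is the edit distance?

7

   ''  e  l  c  c  k  j  c  i
''  0  1  2  3  4  5  6  7  8
 i  1  1  2  3  4  5  6  7  7
 a  2  2  2  3  4  5  6  7  8
 m  3  3  3  3  4  5  6  7  8
 n  4  4  4  4  4  5  6  7  8
 j  5  5  5  5  5  5  5  6  7
 k  6  6  6  6  6  5  6  6  7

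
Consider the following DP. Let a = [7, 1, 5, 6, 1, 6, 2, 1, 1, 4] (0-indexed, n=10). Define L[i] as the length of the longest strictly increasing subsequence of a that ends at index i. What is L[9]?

3

   i    0    1    2    3    4    5    6    7    8    9
a[i]    7    1    5    6    1    6    2    1    1    4
L[i]    1    1    2    3    1    3    2    1    1    3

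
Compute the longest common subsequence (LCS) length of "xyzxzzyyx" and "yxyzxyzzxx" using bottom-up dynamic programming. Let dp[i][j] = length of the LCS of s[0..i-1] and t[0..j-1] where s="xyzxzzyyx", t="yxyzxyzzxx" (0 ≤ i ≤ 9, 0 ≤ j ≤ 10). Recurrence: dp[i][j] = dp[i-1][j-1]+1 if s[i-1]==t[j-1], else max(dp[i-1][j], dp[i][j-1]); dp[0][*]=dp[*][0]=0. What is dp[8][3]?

3

   ''  y  x  y  z  x  y  z  z  x  x
''  0  0  0  0  0  0  0  0  0  0  0
 x  0  0  1  1  1  1  1  1  1  1  1
 y  0  1  1  2  2  2  2  2  2  2  2
 z  0  1  1  2  3  3  3  3  3  3  3
 x  0  1  2  2  3  4  4  4  4  4  4
 z  0  1  2  2  3  4  4  5  5  5  5
 z  0  1  2  2  3  4  4  5  6  6  6
 y  0  1  2  3  3  4  5  5  6  6  6
 y  0  1  2  3  3  4  5  5  6  6  6
 x  0  1  2  3  3  4  5  5  6  7  7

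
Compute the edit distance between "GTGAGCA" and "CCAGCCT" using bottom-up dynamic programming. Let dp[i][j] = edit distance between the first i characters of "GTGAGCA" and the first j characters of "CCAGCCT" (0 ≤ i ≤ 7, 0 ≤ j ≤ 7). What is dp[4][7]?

6

   ''  C  C  A  G  C  C  T
''  0  1  2  3  4  5  6  7
 G  1  1  2  3  3  4  5  6
 T  2  2  2  3  4  4  5  5
 G  3  3  3  3  3  4  5  6
 A  4  4  4  3  4  4  5  6
 G  5  5  5  4  3  4  5  6
 C  6  5  5  5  4  3  4  5
 A  7  6  6  5  5  4  4  5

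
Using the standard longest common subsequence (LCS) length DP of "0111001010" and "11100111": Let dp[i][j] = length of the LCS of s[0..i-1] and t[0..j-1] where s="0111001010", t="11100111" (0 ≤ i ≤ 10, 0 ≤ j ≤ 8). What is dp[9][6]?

   ''  1  1  1  0  0  1  1  1
''  0  0  0  0  0  0  0  0  0
 0  0  0  0  0  1  1  1  1  1
 1  0  1  1  1  1  1  2  2  2
 1  0  1  2  2  2  2  2  3  3
 1  0  1  2  3  3  3  3  3  4
 0  0  1  2  3  4  4  4  4  4
 0  0  1  2  3  4  5  5  5  5
 1  0  1  2  3  4  5  6  6  6
 0  0  1  2  3  4  5  6  6  6
 1  0  1  2  3  4  5  6  7  7
 0  0  1  2  3  4  5  6  7  7

6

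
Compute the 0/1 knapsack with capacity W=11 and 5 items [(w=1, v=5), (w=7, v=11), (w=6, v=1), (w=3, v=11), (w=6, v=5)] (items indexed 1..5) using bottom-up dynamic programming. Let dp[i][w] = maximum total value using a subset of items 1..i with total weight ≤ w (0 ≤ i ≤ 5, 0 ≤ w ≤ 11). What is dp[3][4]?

5

i\w   0   1   2   3   4   5   6   7   8   9  10  11
  0   0   0   0   0   0   0   0   0   0   0   0   0
  1   0   5   5   5   5   5   5   5   5   5   5   5
  2   0   5   5   5   5   5   5  11  16  16  16  16
  3   0   5   5   5   5   5   5  11  16  16  16  16
  4   0   5   5  11  16  16  16  16  16  16  22  27
  5   0   5   5  11  16  16  16  16  16  16  22  27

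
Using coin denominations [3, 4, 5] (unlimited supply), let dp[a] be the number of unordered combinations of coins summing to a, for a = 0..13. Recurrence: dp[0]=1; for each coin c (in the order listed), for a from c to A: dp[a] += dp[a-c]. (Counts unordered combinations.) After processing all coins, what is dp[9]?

2

after  coin     0     1     2     3     4     5     6     7     8     9    10    11    12    13
          3     1     0     0     1     0     0     1     0     0     1     0     0     1     0
          4     1     0     0     1     1     0     1     1     1     1     1     1     2     1
          5     1     0     0     1     1     1     1     1     2     2     2     2     3     3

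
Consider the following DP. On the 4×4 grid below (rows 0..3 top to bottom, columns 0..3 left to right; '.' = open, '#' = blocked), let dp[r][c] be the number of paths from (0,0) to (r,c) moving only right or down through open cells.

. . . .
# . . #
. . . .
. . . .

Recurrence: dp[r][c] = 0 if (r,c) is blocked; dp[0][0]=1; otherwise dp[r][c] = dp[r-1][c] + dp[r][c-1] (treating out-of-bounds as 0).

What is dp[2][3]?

r\c   0   1   2   3
  0   1   1   1   1
  1   0   1   2   0
  2   0   1   3   3
  3   0   1   4   7

3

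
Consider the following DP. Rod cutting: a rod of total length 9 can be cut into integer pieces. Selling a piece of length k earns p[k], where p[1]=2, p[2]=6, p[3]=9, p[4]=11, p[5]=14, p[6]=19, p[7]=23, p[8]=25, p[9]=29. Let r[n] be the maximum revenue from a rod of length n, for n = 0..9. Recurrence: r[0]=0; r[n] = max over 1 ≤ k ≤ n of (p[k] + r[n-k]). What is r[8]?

25

   n    0    1    2    3    4    5    6    7    8    9
r[n]    0    2    6    9   12   15   19   23   25   29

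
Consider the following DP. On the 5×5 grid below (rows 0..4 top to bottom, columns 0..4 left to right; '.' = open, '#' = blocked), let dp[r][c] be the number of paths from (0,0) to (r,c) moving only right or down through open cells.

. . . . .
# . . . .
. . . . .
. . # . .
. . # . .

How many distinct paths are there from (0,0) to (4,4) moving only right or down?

r\c   0   1   2   3   4
  0   1   1   1   1   1
  1   0   1   2   3   4
  2   0   1   3   6  10
  3   0   1   0   6  16
  4   0   1   0   6  22

22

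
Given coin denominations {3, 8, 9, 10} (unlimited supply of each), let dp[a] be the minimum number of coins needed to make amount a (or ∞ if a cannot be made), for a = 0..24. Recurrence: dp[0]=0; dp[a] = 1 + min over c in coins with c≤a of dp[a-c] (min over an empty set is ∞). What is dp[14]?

3

 a  0  1  2  3  4  5  6  7  8  9 10 11 12 13 14 15 16 17 18 19 20 21 22 23 24
dp  0  -  -  1  -  -  2  -  1  1  1  2  2  2  3  3  2  2  2  2  2  3  3  3  3
(- denotes ∞ / unreachable)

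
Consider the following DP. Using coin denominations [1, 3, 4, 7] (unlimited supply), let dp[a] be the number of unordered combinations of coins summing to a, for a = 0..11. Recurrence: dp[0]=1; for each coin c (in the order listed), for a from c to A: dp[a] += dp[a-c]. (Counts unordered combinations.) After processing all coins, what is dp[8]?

7

after  coin     0     1     2     3     4     5     6     7     8     9    10    11
          1     1     1     1     1     1     1     1     1     1     1     1     1
          3     1     1     1     2     2     2     3     3     3     4     4     4
          4     1     1     1     2     3     3     4     5     6     7     8     9
          7     1     1     1     2     3     3     4     6     7     8    10    12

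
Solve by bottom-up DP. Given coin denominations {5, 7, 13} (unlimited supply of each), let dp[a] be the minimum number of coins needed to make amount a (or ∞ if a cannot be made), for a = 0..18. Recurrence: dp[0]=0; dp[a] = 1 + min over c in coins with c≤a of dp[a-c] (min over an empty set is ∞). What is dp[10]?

2

 a  0  1  2  3  4  5  6  7  8  9 10 11 12 13 14 15 16 17 18
dp  0  -  -  -  -  1  -  1  -  -  2  -  2  1  2  3  -  3  2
(- denotes ∞ / unreachable)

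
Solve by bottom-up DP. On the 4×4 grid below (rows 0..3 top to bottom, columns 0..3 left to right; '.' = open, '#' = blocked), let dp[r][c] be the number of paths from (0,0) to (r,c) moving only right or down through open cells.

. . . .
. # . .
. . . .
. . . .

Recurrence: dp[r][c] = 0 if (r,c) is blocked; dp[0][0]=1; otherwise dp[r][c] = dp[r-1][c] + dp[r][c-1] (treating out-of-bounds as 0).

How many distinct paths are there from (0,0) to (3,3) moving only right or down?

r\c   0   1   2   3
  0   1   1   1   1
  1   1   0   1   2
  2   1   1   2   4
  3   1   2   4   8

8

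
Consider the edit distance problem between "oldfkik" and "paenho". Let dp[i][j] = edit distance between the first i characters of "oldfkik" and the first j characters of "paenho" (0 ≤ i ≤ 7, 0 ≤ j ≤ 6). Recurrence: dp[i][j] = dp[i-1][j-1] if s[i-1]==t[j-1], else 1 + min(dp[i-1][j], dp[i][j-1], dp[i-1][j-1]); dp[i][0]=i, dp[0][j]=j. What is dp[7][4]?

7

   ''  p  a  e  n  h  o
''  0  1  2  3  4  5  6
 o  1  1  2  3  4  5  5
 l  2  2  2  3  4  5  6
 d  3  3  3  3  4  5  6
 f  4  4  4  4  4  5  6
 k  5  5  5  5  5  5  6
 i  6  6  6  6  6  6  6
 k  7  7  7  7  7  7  7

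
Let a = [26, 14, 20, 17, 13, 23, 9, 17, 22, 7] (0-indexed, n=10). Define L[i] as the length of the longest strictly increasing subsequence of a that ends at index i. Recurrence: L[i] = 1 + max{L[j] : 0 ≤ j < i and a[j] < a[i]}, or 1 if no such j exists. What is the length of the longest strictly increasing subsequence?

   i    0    1    2    3    4    5    6    7    8    9
a[i]   26   14   20   17   13   23    9   17   22    7
L[i]    1    1    2    2    1    3    1    2    3    1

3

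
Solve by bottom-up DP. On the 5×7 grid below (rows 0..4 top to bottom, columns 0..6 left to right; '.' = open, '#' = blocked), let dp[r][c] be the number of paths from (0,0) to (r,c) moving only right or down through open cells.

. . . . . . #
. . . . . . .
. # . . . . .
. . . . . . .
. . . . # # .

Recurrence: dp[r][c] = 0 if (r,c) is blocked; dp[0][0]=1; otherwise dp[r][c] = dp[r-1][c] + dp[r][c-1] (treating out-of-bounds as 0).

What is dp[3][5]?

41

r\c   0   1   2   3   4   5   6
  0   1   1   1   1   1   1   0
  1   1   2   3   4   5   6   6
  2   1   0   3   7  12  18  24
  3   1   1   4  11  23  41  65
  4   1   2   6  17   0   0  65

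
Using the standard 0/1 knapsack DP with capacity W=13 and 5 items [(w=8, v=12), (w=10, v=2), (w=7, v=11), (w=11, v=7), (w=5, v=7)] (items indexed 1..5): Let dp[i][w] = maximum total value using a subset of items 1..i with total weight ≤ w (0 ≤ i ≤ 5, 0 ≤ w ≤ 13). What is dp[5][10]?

i\w   0   1   2   3   4   5   6   7   8   9  10  11  12  13
  0   0   0   0   0   0   0   0   0   0   0   0   0   0   0
  1   0   0   0   0   0   0   0   0  12  12  12  12  12  12
  2   0   0   0   0   0   0   0   0  12  12  12  12  12  12
  3   0   0   0   0   0   0   0  11  12  12  12  12  12  12
  4   0   0   0   0   0   0   0  11  12  12  12  12  12  12
  5   0   0   0   0   0   7   7  11  12  12  12  12  18  19

12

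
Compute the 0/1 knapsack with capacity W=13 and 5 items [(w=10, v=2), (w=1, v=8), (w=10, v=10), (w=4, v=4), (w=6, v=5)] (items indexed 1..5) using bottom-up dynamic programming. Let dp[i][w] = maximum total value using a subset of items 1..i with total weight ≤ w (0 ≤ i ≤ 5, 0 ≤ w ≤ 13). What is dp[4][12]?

18

i\w   0   1   2   3   4   5   6   7   8   9  10  11  12  13
  0   0   0   0   0   0   0   0   0   0   0   0   0   0   0
  1   0   0   0   0   0   0   0   0   0   0   2   2   2   2
  2   0   8   8   8   8   8   8   8   8   8   8  10  10  10
  3   0   8   8   8   8   8   8   8   8   8  10  18  18  18
  4   0   8   8   8   8  12  12  12  12  12  12  18  18  18
  5   0   8   8   8   8  12  12  13  13  13  13  18  18  18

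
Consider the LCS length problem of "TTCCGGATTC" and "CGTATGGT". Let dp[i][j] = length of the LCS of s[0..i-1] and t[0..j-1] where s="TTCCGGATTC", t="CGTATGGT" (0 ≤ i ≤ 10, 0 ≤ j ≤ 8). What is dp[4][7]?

2

   ''  C  G  T  A  T  G  G  T
''  0  0  0  0  0  0  0  0  0
 T  0  0  0  1  1  1  1  1  1
 T  0  0  0  1  1  2  2  2  2
 C  0  1  1  1  1  2  2  2  2
 C  0  1  1  1  1  2  2  2  2
 G  0  1  2  2  2  2  3  3  3
 G  0  1  2  2  2  2  3  4  4
 A  0  1  2  2  3  3  3  4  4
 T  0  1  2  3  3  4  4  4  5
 T  0  1  2  3  3  4  4  4  5
 C  0  1  2  3  3  4  4  4  5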